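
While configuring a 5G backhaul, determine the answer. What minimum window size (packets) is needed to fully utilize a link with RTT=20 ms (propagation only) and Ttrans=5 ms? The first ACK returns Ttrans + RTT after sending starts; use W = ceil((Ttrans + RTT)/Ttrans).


Given: Ttrans = 5 ms, RTT = 20 ms (= 2 * Tprop, Tprop = 10 ms)
Time until first ACK returns = Ttrans + RTT = 5 + 20 = 25 ms
Need W * Ttrans >= Ttrans + RTT  ->  W >= (Ttrans + RTT) / Ttrans
(Ttrans + RTT) / Ttrans = 25 / 5 = 5
W_min = ceil(5) = 5

5


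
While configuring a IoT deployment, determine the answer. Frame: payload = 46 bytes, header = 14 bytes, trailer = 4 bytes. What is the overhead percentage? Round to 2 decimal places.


Given: payload = 46 B, header = 14 B, trailer = 4 B
Overhead bytes = header + trailer = 14 + 4 = 18
Total frame = payload + overhead = 46 + 18 = 64
Overhead % = 18 / 64 * 100 = 28.1250% -> 28.13% (2 dp)

28.13


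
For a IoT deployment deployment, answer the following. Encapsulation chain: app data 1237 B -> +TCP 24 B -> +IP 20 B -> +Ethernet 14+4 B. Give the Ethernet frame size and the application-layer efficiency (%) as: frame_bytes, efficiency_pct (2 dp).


TCP segment = 1237 + 24 = 1261 B
IP packet = 1261 + 20 = 1281 B
Ethernet frame = 1281 + 14 + 4 = 1299 B
Efficiency = app / frame = 1237 / 1299 = 0.952271 = 95.2271% -> 95.23% (2 dp)

1299, 95.23


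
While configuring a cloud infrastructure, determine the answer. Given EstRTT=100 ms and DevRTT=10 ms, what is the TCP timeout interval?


Given: EstRTT = 100 ms, DevRTT = 10 ms
Timeout = EstRTT + 4 * DevRTT
4 * DevRTT = 4 * 10 = 40
Timeout = 100 + 40 = 140 ms

140


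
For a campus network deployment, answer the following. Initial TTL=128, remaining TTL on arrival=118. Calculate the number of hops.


Given: initial TTL = 128, received TTL = 118
Hops = initial TTL - received TTL
Hops = 128 - 118 = 10

10


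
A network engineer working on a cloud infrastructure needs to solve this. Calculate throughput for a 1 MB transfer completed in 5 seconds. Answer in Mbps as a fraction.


Given: file = 1 MB, time = 5 s
File in Mb = 1 * 8 = 8 Mb
Throughput = 8 / 5 Mbps
Throughput = 8/5 Mbps

8/5


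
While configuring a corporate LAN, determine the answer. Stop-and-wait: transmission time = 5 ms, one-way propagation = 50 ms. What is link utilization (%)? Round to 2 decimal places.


Given: Ttrans = 5 ms, Tprop = 50 ms
RTT = 2 * Tprop = 2 * 50 = 100 ms
U = Ttrans / (Ttrans + RTT)
U = 5 / (5 + 100)
U = 5 / 105 = 0.047619
U% = 4.76%

4.76


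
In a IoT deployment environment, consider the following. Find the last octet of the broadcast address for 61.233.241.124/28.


Given: IP = 61.233.241.124, prefix = /28
Host bits = 32 - 28 = 4
Network last octet = 124 AND mask = 112
Host part size = 2^4 - 1 = 15
Broadcast last octet = 112 OR 15 = 127

127


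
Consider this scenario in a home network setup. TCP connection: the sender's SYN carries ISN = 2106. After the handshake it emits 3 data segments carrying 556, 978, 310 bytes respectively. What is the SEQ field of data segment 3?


The SYN occupies sequence number ISN = 2106, so the first data byte is ISN + 1 = 2107.
SEQ of data segment i = (ISN + 1) + sum of payload sizes of segments 1..i-1.
Segment 1: SEQ = 2107, payload = 556 bytes
Segment 2: SEQ = 2663, payload = 978 bytes
Segment 3: SEQ = 3641, payload = 310 bytes
SEQ of segment 3 = 2107 + 556 + 978 = 3641

3641


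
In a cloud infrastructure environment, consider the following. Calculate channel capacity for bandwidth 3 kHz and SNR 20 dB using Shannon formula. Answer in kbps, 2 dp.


Given: B = 3 kHz, SNR = 20 dB
SNR linear = 10^(20/10) = 100
1 + SNR = 101
log2(101) = 6.6582114828
C = 3 * 1000 * 6.6582114828 = 19974.6344 bps
C = 19.974634 kbps -> 19.97 kbps (2 dp)

19.97


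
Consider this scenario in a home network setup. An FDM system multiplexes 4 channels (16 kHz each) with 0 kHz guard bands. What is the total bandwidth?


Given: 4 channels, 16 kHz each, guard = 0 kHz
Channel bandwidth = 4 * 16 = 64 kHz
Guard bands = 3 gaps * 0 kHz = 0 kHz
Total = 64 + 0 = 64 kHz

64


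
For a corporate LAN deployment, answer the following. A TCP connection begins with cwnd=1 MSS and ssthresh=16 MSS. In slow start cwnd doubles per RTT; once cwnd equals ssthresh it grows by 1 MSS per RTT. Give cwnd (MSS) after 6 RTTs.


RTT 0: cwnd = 1 MSS (initial)
RTT 1: cwnd = 2 MSS (slow start, doubled)
RTT 2: cwnd = 4 MSS (slow start, doubled)
RTT 3: cwnd = 8 MSS (slow start, doubled)
RTT 4: cwnd = 16 MSS (slow start, doubled)
RTT 5: cwnd = 17 MSS (congestion avoidance, +1)
RTT 6: cwnd = 18 MSS (congestion avoidance, +1)

18


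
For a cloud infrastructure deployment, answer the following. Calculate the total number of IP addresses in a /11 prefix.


Given: CIDR prefix /11
Host bits = 32 - 11 = 21
Total addresses = 2^21 = 2097152

2097152


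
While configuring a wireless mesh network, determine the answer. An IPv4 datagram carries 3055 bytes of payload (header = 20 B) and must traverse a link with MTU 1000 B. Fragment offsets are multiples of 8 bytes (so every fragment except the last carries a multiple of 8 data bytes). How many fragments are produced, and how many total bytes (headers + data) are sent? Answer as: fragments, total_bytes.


Max data per non-final fragment = floor((MTU - header)/8)*8 = floor((1000 - 20)/8)*8 = floor(980/8)*8 = 976 B
Final fragment needs no 8-byte alignment: it can carry up to MTU - header = 980 B
Non-final fragments needed = ceil((payload - 980) / 976) = ceil(2075/976) = ceil(2.1260) = 3
Number of fragments = 3 + 1 = 4
Fragment sizes (data): 3 * 976 B + 127 B (last, 127 <= 980 OK)
Total bytes sent = payload + n_frags * header = 3055 + 4*20 = 3055 + 80 = 3135 B

4, 3135


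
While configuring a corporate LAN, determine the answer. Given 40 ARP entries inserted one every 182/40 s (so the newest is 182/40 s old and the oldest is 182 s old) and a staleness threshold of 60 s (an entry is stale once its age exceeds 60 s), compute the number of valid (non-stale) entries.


Ages are k * 182/40 s for k = 1..40 (spacing = 4.5500 s).
Entry k is valid iff k * 182/40 <= 60 iff k <= 40 * 60 / 182 = 13.1868
n_valid = floor(13.1868) = 13
(n_stale = 40 - 13 = 27)

13


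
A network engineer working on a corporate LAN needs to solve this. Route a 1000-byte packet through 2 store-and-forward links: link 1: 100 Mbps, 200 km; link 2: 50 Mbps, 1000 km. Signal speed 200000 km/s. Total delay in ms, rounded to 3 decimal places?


Packet = 1000 bytes = 8000 bits. Store-and-forward: sum (t_trans + t_prop) per link.
Link 1: t_trans = 8000/(100*10^6) s = 0.0800 ms; t_prop = 200/200000 s = 1.0000 ms; subtotal = 1.0800 ms
Link 2: t_trans = 8000/(50*10^6) s = 0.1600 ms; t_prop = 1000/200000 s = 5.0000 ms; subtotal = 5.1600 ms
End-to-end = 1.0800 + 5.1600 = 6.2400 ms -> 6.240 ms (3 dp)

6.240


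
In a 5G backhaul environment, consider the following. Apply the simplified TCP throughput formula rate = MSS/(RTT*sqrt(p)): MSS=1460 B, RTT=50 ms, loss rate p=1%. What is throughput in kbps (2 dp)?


Given: MSS = 1460 bytes, RTT = 50 ms, loss = 1%
RTT in seconds = 50 / 1000 = 0.05
Loss rate = 1% = 0.01
sqrt(loss) = sqrt(0.01) = 0.1
Throughput (bytes/s) = 1460 / (0.05 * 0.1) = 292000.0000
Throughput (kbps) = 292000.0000 * 8 / 1000 = 2336.000000 -> 2336.00 kbps (2 dp)

2336.00


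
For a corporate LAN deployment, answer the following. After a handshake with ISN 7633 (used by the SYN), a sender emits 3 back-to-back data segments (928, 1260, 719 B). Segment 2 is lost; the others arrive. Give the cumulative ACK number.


SYN uses sequence number 7633; first data byte = ISN + 1 = 7634.
Segment 1: SEQ = 7634, len = 928 B, covers [7634, 8561]
Segment 2: SEQ = 8562, len = 1260 B, covers [8562, 9821] [LOST]
Segment 3: SEQ = 9822, len = 719 B, covers [9822, 10540]
In-order data received: bytes [7634, 8561] (segments 1..1).
Segment 2 missing -> gap begins at byte 8562; later segments buffered out of order.
Cumulative ACK = next expected in-order byte = 7634 + 928 = 8562

8562


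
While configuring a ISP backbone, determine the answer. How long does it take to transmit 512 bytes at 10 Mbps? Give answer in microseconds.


Given: packet = 512 bytes, bandwidth = 10 Mbps
Packet in bits = 512 * 8 = 4096 bits
Bandwidth = 10 * 10^6 = 10000000 bps
Time = 4096 / 10000000 seconds
Time in us = 4096 * 10^6 / 10000000 = 409.6

409.6


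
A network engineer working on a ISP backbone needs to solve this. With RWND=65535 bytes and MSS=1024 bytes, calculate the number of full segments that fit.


Given: RWND = 65535 bytes, MSS = 1024 bytes
Full segments = floor(RWND / MSS)
Full segments = floor(65535 / 1024)
Full segments = floor(63.999) = 63

63


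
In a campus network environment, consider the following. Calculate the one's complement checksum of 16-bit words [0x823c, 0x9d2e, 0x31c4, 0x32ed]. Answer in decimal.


Given words: [0x823c, 0x9d2e, 0x31c4, 0x32ed]
Step 1: Sum all words
Raw sum = 33340 + 40238 + 12740 + 13037 = 99355
Step 2: Fold carry: (33819 + 1) = 33820
One's complement = ~33820 & 0xFFFF = 31715

31715


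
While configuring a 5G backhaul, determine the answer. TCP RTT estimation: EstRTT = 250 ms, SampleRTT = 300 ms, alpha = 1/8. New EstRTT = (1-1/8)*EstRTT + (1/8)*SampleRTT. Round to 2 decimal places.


Given: EstRTT = 250 ms, SampleRTT = 300 ms, alpha = 1/8
New EstRTT = (1 - alpha) * EstRTT + alpha * SampleRTT
(7/8) * 250 = 218.75
(1/8) * 300 = 37.5
New EstRTT = 218.75 + 37.5 = 256.25 ms -> 256.25 ms (2 dp)

256.25


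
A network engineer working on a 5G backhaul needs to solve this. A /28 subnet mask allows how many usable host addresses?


Given: subnet mask /28
Host bits = 32 - 28 = 4
Total addresses = 2^4 = 16
Usable hosts = 16 - 2 (network + broadcast) = 14

14


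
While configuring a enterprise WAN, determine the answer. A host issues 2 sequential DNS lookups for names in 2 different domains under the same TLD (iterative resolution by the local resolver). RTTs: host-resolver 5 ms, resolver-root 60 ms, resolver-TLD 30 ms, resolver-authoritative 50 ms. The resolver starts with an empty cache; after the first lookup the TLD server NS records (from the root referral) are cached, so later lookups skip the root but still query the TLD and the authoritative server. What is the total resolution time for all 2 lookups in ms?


Lookup 1 (cold cache): local + root + TLD + auth = 5 + 60 + 30 + 50 = 145 ms
Lookups 2..2 (TLD NS cached -> skip root; new domain -> still ask TLD and auth): local + TLD + auth = 5 + 30 + 50 = 85 ms each
Remaining 1 lookups: 1 * 85 = 85 ms
Total = 145 + 85 = 230 ms

230


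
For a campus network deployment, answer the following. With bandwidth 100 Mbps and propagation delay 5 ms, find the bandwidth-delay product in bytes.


Given: bandwidth = 100 Mbps, delay = 5 ms
BDP in bits = 100 * 10^6 * 5 / 1000
BDP in bits = 500000
BDP in bytes = 500000 / 8 = 62500

62500


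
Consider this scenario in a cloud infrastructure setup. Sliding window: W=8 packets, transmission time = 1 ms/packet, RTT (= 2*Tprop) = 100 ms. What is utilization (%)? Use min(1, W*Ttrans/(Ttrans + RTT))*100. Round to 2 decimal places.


Given: W = 8, Ttrans = 1 ms, RTT = 100 ms (= 2 * Tprop, Tprop = 50 ms)
Cycle time = Ttrans + RTT = 1 + 100 = 101 ms (first packet sent until its ACK returns)
W * Ttrans = 8 * 1 = 8 ms of sending per cycle
W * Ttrans / (Ttrans + RTT) = 8 / 101 = 0.079208
U = min(1, 0.079208) = 0.079208
U% = 7.92%

7.92


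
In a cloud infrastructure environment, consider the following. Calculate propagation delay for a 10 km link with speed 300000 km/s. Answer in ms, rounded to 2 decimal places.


Given: distance = 10 km, speed = 300000 km/s
Delay = distance / speed = 10 / 300000 seconds
Delay in ms = 10 * 1000 / 300000
Delay = 0.0333 ms
Rounded to 2 dp = 0.03 ms

0.03


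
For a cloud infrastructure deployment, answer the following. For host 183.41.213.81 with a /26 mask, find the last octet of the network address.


Given: IP = 183.41.213.81, prefix = /26
Subnet mask = 255.255.255.192
Last octet of IP: 81
Last octet of mask: 192
Network last octet = 81 AND 192 = 64

64


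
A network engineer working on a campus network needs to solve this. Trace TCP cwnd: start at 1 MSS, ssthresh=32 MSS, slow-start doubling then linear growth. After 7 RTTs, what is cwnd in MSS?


RTT 0: cwnd = 1 MSS (initial)
RTT 1: cwnd = 2 MSS (slow start, doubled)
RTT 2: cwnd = 4 MSS (slow start, doubled)
RTT 3: cwnd = 8 MSS (slow start, doubled)
RTT 4: cwnd = 16 MSS (slow start, doubled)
RTT 5: cwnd = 32 MSS (slow start, doubled)
RTT 6: cwnd = 33 MSS (congestion avoidance, +1)
RTT 7: cwnd = 34 MSS (congestion avoidance, +1)

34


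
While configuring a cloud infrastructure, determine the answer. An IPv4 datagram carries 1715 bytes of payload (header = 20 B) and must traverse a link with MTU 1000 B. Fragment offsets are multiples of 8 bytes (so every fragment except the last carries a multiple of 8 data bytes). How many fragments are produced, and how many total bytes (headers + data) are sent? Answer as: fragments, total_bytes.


Max data per non-final fragment = floor((MTU - header)/8)*8 = floor((1000 - 20)/8)*8 = floor(980/8)*8 = 976 B
Final fragment needs no 8-byte alignment: it can carry up to MTU - header = 980 B
Non-final fragments needed = ceil((payload - 980) / 976) = ceil(735/976) = ceil(0.7531) = 1
Number of fragments = 1 + 1 = 2
Fragment sizes (data): 1 * 976 B + 739 B (last, 739 <= 980 OK)
Total bytes sent = payload + n_frags * header = 1715 + 2*20 = 1715 + 40 = 1755 B

2, 1755


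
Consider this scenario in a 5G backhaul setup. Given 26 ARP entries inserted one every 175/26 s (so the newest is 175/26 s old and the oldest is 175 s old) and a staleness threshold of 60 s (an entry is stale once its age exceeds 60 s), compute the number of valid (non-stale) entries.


Ages are k * 175/26 s for k = 1..26 (spacing = 6.7308 s).
Entry k is valid iff k * 175/26 <= 60 iff k <= 26 * 60 / 175 = 8.9143
n_valid = floor(8.9143) = 8
(n_stale = 26 - 8 = 18)

8


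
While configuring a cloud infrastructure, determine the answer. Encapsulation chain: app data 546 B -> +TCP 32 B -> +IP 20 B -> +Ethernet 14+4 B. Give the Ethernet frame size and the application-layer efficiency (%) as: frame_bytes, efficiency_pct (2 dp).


TCP segment = 546 + 32 = 578 B
IP packet = 578 + 20 = 598 B
Ethernet frame = 598 + 14 + 4 = 616 B
Efficiency = app / frame = 546 / 616 = 0.886364 = 88.6364% -> 88.64% (2 dp)

616, 88.64


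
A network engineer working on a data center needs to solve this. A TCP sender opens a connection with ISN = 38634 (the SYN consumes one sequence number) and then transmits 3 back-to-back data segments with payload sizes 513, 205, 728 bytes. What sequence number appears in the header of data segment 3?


The SYN occupies sequence number ISN = 38634, so the first data byte is ISN + 1 = 38635.
SEQ of data segment i = (ISN + 1) + sum of payload sizes of segments 1..i-1.
Segment 1: SEQ = 38635, payload = 513 bytes
Segment 2: SEQ = 39148, payload = 205 bytes
Segment 3: SEQ = 39353, payload = 728 bytes
SEQ of segment 3 = 38635 + 513 + 205 = 39353

39353


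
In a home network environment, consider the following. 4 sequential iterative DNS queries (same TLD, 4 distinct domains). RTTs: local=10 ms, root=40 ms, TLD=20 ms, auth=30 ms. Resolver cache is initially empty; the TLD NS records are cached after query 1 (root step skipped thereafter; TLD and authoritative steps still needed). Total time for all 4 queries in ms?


Lookup 1 (cold cache): local + root + TLD + auth = 10 + 40 + 20 + 30 = 100 ms
Lookups 2..4 (TLD NS cached -> skip root; new domain -> still ask TLD and auth): local + TLD + auth = 10 + 20 + 30 = 60 ms each
Remaining 3 lookups: 3 * 60 = 180 ms
Total = 100 + 180 = 280 ms

280


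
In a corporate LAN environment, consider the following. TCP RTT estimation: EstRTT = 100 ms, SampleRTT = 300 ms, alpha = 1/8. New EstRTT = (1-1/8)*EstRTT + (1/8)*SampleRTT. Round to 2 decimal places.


Given: EstRTT = 100 ms, SampleRTT = 300 ms, alpha = 1/8
New EstRTT = (1 - alpha) * EstRTT + alpha * SampleRTT
(7/8) * 100 = 87.5
(1/8) * 300 = 37.5
New EstRTT = 87.5 + 37.5 = 125 ms -> 125.00 ms (2 dp)

125.00


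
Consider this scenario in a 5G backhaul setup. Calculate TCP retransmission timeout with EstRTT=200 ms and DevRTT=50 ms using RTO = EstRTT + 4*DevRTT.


Given: EstRTT = 200 ms, DevRTT = 50 ms
Timeout = EstRTT + 4 * DevRTT
4 * DevRTT = 4 * 50 = 200
Timeout = 200 + 200 = 400 ms

400


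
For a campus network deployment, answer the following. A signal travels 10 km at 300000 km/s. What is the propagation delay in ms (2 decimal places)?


Given: distance = 10 km, speed = 300000 km/s
Delay = distance / speed = 10 / 300000 seconds
Delay in ms = 10 * 1000 / 300000
Delay = 0.0333 ms
Rounded to 2 dp = 0.03 ms

0.03


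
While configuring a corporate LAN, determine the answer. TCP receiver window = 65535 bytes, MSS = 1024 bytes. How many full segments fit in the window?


Given: RWND = 65535 bytes, MSS = 1024 bytes
Full segments = floor(RWND / MSS)
Full segments = floor(65535 / 1024)
Full segments = floor(63.999) = 63

63


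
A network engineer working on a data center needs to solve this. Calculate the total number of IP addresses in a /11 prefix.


Given: CIDR prefix /11
Host bits = 32 - 11 = 21
Total addresses = 2^21 = 2097152

2097152


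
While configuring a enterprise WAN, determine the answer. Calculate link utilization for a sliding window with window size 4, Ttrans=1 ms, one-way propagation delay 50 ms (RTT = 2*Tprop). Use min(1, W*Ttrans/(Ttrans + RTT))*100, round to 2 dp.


Given: W = 4, Ttrans = 1 ms, RTT = 100 ms (= 2 * Tprop, Tprop = 50 ms)
Cycle time = Ttrans + RTT = 1 + 100 = 101 ms (first packet sent until its ACK returns)
W * Ttrans = 4 * 1 = 4 ms of sending per cycle
W * Ttrans / (Ttrans + RTT) = 4 / 101 = 0.039604
U = min(1, 0.039604) = 0.039604
U% = 3.96%

3.96


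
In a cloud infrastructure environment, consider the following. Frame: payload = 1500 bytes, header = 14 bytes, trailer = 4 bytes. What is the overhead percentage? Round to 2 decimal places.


Given: payload = 1500 B, header = 14 B, trailer = 4 B
Overhead bytes = header + trailer = 14 + 4 = 18
Total frame = payload + overhead = 1500 + 18 = 1518
Overhead % = 18 / 1518 * 100 = 1.1858% -> 1.19% (2 dp)

1.19


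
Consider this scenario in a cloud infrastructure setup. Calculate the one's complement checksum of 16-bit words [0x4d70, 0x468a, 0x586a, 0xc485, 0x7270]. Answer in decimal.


Given words: [0x4d70, 0x468a, 0x586a, 0xc485, 0x7270]
Step 1: Sum all words
Raw sum = 19824 + 18058 + 22634 + 50309 + 29296 = 140121
Step 2: Fold carry: (9049 + 2) = 9051
One's complement = ~9051 & 0xFFFF = 56484

56484


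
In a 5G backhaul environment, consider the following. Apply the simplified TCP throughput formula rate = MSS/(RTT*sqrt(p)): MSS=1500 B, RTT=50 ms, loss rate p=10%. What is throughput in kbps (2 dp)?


Given: MSS = 1500 bytes, RTT = 50 ms, loss = 10%
RTT in seconds = 50 / 1000 = 0.05
Loss rate = 10% = 0.1
sqrt(loss) = sqrt(0.1) = 0.316227766017
Throughput (bytes/s) = 1500 / (0.05 * 0.316227766017) = 94868.3298
Throughput (kbps) = 94868.3298 * 8 / 1000 = 758.946638 -> 758.95 kbps (2 dp)

758.95


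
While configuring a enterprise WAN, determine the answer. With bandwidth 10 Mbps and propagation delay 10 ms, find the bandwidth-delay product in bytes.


Given: bandwidth = 10 Mbps, delay = 10 ms
BDP in bits = 10 * 10^6 * 10 / 1000
BDP in bits = 100000
BDP in bytes = 100000 / 8 = 12500

12500


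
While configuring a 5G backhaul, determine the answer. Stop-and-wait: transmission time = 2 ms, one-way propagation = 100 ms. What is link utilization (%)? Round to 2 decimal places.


Given: Ttrans = 2 ms, Tprop = 100 ms
RTT = 2 * Tprop = 2 * 100 = 200 ms
U = Ttrans / (Ttrans + RTT)
U = 2 / (2 + 200)
U = 2 / 202 = 0.009901
U% = 0.99%

0.99


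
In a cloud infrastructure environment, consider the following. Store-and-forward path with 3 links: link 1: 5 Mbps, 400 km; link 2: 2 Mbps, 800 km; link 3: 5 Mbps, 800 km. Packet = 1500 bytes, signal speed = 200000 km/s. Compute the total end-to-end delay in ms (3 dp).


Packet = 1500 bytes = 12000 bits. Store-and-forward: sum (t_trans + t_prop) per link.
Link 1: t_trans = 12000/(5*10^6) s = 2.4000 ms; t_prop = 400/200000 s = 2.0000 ms; subtotal = 4.4000 ms
Link 2: t_trans = 12000/(2*10^6) s = 6.0000 ms; t_prop = 800/200000 s = 4.0000 ms; subtotal = 10.0000 ms
Link 3: t_trans = 12000/(5*10^6) s = 2.4000 ms; t_prop = 800/200000 s = 4.0000 ms; subtotal = 6.4000 ms
End-to-end = 4.4000 + 10.0000 + 6.4000 = 20.8000 ms -> 20.800 ms (3 dp)

20.800


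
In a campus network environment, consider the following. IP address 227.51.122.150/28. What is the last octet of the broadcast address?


Given: IP = 227.51.122.150, prefix = /28
Host bits = 32 - 28 = 4
Network last octet = 150 AND mask = 144
Host part size = 2^4 - 1 = 15
Broadcast last octet = 144 OR 15 = 159

159


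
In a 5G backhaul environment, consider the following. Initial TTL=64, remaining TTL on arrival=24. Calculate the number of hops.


Given: initial TTL = 64, received TTL = 24
Hops = initial TTL - received TTL
Hops = 64 - 24 = 40

40


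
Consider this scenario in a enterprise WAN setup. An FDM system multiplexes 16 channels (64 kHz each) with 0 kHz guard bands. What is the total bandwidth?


Given: 16 channels, 64 kHz each, guard = 0 kHz
Channel bandwidth = 16 * 64 = 1024 kHz
Guard bands = 15 gaps * 0 kHz = 0 kHz
Total = 1024 + 0 = 1024 kHz

1024


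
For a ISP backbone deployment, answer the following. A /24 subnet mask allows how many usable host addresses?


Given: subnet mask /24
Host bits = 32 - 24 = 8
Total addresses = 2^8 = 256
Usable hosts = 256 - 2 (network + broadcast) = 254

254


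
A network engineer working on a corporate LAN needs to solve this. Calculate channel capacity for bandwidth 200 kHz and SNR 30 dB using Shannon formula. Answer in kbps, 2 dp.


Given: B = 200 kHz, SNR = 30 dB
SNR linear = 10^(30/10) = 1000
1 + SNR = 1001
log2(1001) = 9.9672262588
C = 200 * 1000 * 9.9672262588 = 1993445.2518 bps
C = 1993.445252 kbps -> 1993.45 kbps (2 dp)

1993.45


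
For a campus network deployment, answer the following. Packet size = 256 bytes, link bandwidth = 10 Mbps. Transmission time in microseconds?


Given: packet = 256 bytes, bandwidth = 10 Mbps
Packet in bits = 256 * 8 = 2048 bits
Bandwidth = 10 * 10^6 = 10000000 bps
Time = 2048 / 10000000 seconds
Time in us = 2048 * 10^6 / 10000000 = 204.8

204.8


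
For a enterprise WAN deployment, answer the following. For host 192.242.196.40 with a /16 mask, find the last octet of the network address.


Given: IP = 192.242.196.40, prefix = /16
Subnet mask = 255.255.0.0
Last octet of IP: 40
Last octet of mask: 0
Network last octet = 40 AND 0 = 0

0


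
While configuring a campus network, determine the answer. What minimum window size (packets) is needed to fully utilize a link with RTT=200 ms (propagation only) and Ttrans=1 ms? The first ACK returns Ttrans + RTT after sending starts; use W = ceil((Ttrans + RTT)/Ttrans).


Given: Ttrans = 1 ms, RTT = 200 ms (= 2 * Tprop, Tprop = 100 ms)
Time until first ACK returns = Ttrans + RTT = 1 + 200 = 201 ms
Need W * Ttrans >= Ttrans + RTT  ->  W >= (Ttrans + RTT) / Ttrans
(Ttrans + RTT) / Ttrans = 201 / 1 = 201
W_min = ceil(201) = 201

201


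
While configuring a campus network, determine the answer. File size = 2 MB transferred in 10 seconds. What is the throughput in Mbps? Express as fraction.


Given: file = 2 MB, time = 10 s
File in Mb = 2 * 8 = 16 Mb
Throughput = 16 / 10 Mbps
Throughput = 8/5 Mbps

8/5


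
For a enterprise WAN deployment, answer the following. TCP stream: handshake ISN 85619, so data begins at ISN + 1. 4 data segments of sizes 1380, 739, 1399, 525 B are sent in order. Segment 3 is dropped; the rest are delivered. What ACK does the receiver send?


SYN uses sequence number 85619; first data byte = ISN + 1 = 85620.
Segment 1: SEQ = 85620, len = 1380 B, covers [85620, 86999]
Segment 2: SEQ = 87000, len = 739 B, covers [87000, 87738]
Segment 3: SEQ = 87739, len = 1399 B, covers [87739, 89137] [LOST]
Segment 4: SEQ = 89138, len = 525 B, covers [89138, 89662]
In-order data received: bytes [85620, 87738] (segments 1..2).
Segment 3 missing -> gap begins at byte 87739; later segments buffered out of order.
Cumulative ACK = next expected in-order byte = 85620 + 1380 + 739 = 87739

87739


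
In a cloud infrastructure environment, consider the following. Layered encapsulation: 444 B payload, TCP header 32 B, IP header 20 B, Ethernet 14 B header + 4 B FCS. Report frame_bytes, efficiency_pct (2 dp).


TCP segment = 444 + 32 = 476 B
IP packet = 476 + 20 = 496 B
Ethernet frame = 496 + 14 + 4 = 514 B
Efficiency = app / frame = 444 / 514 = 0.863813 = 86.3813% -> 86.38% (2 dp)

514, 86.38


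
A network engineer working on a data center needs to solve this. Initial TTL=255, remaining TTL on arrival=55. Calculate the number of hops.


Given: initial TTL = 255, received TTL = 55
Hops = initial TTL - received TTL
Hops = 255 - 55 = 200

200


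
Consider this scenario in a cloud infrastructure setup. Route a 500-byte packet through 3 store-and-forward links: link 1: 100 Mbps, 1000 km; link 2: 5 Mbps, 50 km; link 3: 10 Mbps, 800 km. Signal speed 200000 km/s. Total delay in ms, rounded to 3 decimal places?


Packet = 500 bytes = 4000 bits. Store-and-forward: sum (t_trans + t_prop) per link.
Link 1: t_trans = 4000/(100*10^6) s = 0.0400 ms; t_prop = 1000/200000 s = 5.0000 ms; subtotal = 5.0400 ms
Link 2: t_trans = 4000/(5*10^6) s = 0.8000 ms; t_prop = 50/200000 s = 0.2500 ms; subtotal = 1.0500 ms
Link 3: t_trans = 4000/(10*10^6) s = 0.4000 ms; t_prop = 800/200000 s = 4.0000 ms; subtotal = 4.4000 ms
End-to-end = 5.0400 + 1.0500 + 4.4000 = 10.4900 ms -> 10.490 ms (3 dp)

10.490


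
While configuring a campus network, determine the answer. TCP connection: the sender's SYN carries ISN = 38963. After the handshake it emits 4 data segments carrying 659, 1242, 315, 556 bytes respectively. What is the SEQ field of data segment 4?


The SYN occupies sequence number ISN = 38963, so the first data byte is ISN + 1 = 38964.
SEQ of data segment i = (ISN + 1) + sum of payload sizes of segments 1..i-1.
Segment 1: SEQ = 38964, payload = 659 bytes
Segment 2: SEQ = 39623, payload = 1242 bytes
Segment 3: SEQ = 40865, payload = 315 bytes
Segment 4: SEQ = 41180, payload = 556 bytes
SEQ of segment 4 = 38964 + 659 + 1242 + 315 = 41180

41180


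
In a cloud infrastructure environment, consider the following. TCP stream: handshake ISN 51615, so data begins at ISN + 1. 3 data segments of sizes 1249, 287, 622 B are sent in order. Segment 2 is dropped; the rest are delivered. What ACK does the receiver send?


SYN uses sequence number 51615; first data byte = ISN + 1 = 51616.
Segment 1: SEQ = 51616, len = 1249 B, covers [51616, 52864]
Segment 2: SEQ = 52865, len = 287 B, covers [52865, 53151] [LOST]
Segment 3: SEQ = 53152, len = 622 B, covers [53152, 53773]
In-order data received: bytes [51616, 52864] (segments 1..1).
Segment 2 missing -> gap begins at byte 52865; later segments buffered out of order.
Cumulative ACK = next expected in-order byte = 51616 + 1249 = 52865

52865


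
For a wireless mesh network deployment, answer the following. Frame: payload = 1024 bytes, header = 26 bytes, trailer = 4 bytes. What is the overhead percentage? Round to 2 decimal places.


Given: payload = 1024 B, header = 26 B, trailer = 4 B
Overhead bytes = header + trailer = 26 + 4 = 30
Total frame = payload + overhead = 1024 + 30 = 1054
Overhead % = 30 / 1054 * 100 = 2.8463% -> 2.85% (2 dp)

2.85


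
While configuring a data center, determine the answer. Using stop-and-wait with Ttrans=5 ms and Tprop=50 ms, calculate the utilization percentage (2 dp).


Given: Ttrans = 5 ms, Tprop = 50 ms
RTT = 2 * Tprop = 2 * 50 = 100 ms
U = Ttrans / (Ttrans + RTT)
U = 5 / (5 + 100)
U = 5 / 105 = 0.047619
U% = 4.76%

4.76


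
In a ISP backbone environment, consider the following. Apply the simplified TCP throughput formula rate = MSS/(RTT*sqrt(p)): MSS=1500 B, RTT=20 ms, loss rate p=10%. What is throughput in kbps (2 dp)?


Given: MSS = 1500 bytes, RTT = 20 ms, loss = 10%
RTT in seconds = 20 / 1000 = 0.02
Loss rate = 10% = 0.1
sqrt(loss) = sqrt(0.1) = 0.316227766017
Throughput (bytes/s) = 1500 / (0.02 * 0.316227766017) = 237170.8245
Throughput (kbps) = 237170.8245 * 8 / 1000 = 1897.366596 -> 1897.37 kbps (2 dp)

1897.37


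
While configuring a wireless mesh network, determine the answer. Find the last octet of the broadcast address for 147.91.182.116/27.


Given: IP = 147.91.182.116, prefix = /27
Host bits = 32 - 27 = 5
Network last octet = 116 AND mask = 96
Host part size = 2^5 - 1 = 31
Broadcast last octet = 96 OR 31 = 127

127


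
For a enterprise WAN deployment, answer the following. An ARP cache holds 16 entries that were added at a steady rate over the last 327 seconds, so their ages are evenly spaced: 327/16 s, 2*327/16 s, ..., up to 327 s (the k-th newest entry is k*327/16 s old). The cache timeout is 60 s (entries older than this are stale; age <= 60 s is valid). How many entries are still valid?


Ages are k * 327/16 s for k = 1..16 (spacing = 20.4375 s).
Entry k is valid iff k * 327/16 <= 60 iff k <= 16 * 60 / 327 = 2.9358
n_valid = floor(2.9358) = 2
(n_stale = 16 - 2 = 14)

2


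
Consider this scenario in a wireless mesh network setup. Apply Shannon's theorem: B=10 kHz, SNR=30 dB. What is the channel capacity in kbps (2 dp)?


Given: B = 10 kHz, SNR = 30 dB
SNR linear = 10^(30/10) = 1000
1 + SNR = 1001
log2(1001) = 9.9672262588
C = 10 * 1000 * 9.9672262588 = 99672.2626 bps
C = 99.672263 kbps -> 99.67 kbps (2 dp)

99.67


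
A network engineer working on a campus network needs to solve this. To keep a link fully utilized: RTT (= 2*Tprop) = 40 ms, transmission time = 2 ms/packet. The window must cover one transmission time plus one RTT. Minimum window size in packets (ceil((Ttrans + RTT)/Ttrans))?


Given: Ttrans = 2 ms, RTT = 40 ms (= 2 * Tprop, Tprop = 20 ms)
Time until first ACK returns = Ttrans + RTT = 2 + 40 = 42 ms
Need W * Ttrans >= Ttrans + RTT  ->  W >= (Ttrans + RTT) / Ttrans
(Ttrans + RTT) / Ttrans = 42 / 2 = 21
W_min = ceil(21) = 21

21


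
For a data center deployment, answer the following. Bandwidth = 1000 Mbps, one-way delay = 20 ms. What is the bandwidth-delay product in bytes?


Given: bandwidth = 1000 Mbps, delay = 20 ms
BDP in bits = 1000 * 10^6 * 20 / 1000
BDP in bits = 20000000
BDP in bytes = 20000000 / 8 = 2500000

2500000


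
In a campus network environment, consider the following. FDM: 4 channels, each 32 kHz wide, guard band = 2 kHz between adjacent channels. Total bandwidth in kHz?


Given: 4 channels, 32 kHz each, guard = 2 kHz
Channel bandwidth = 4 * 32 = 128 kHz
Guard bands = 3 gaps * 2 kHz = 6 kHz
Total = 128 + 6 = 134 kHz

134


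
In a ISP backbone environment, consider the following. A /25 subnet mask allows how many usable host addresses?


Given: subnet mask /25
Host bits = 32 - 25 = 7
Total addresses = 2^7 = 128
Usable hosts = 128 - 2 (network + broadcast) = 126

126


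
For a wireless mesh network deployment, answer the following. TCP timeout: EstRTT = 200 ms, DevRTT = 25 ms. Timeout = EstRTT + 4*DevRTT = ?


Given: EstRTT = 200 ms, DevRTT = 25 ms
Timeout = EstRTT + 4 * DevRTT
4 * DevRTT = 4 * 25 = 100
Timeout = 200 + 100 = 300 ms

300


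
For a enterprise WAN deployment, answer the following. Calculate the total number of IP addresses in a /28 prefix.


Given: CIDR prefix /28
Host bits = 32 - 28 = 4
Total addresses = 2^4 = 16

16


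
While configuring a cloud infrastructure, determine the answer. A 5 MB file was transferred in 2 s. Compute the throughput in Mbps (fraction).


Given: file = 5 MB, time = 2 s
File in Mb = 5 * 8 = 40 Mb
Throughput = 40 / 2 Mbps
Throughput = 20 Mbps

20


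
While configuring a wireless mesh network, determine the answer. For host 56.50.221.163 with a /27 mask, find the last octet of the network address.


Given: IP = 56.50.221.163, prefix = /27
Subnet mask = 255.255.255.224
Last octet of IP: 163
Last octet of mask: 224
Network last octet = 163 AND 224 = 160

160


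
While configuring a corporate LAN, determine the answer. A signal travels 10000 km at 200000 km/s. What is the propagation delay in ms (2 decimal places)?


Given: distance = 10000 km, speed = 200000 km/s
Delay = distance / speed = 10000 / 200000 seconds
Delay in ms = 10000 * 1000 / 200000
Delay = 50.0000 ms
Rounded to 2 dp = 50.00 ms

50.00


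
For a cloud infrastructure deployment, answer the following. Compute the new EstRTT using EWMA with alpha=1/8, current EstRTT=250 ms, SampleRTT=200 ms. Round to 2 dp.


Given: EstRTT = 250 ms, SampleRTT = 200 ms, alpha = 1/8
New EstRTT = (1 - alpha) * EstRTT + alpha * SampleRTT
(7/8) * 250 = 218.75
(1/8) * 200 = 25
New EstRTT = 218.75 + 25 = 243.75 ms -> 243.75 ms (2 dp)

243.75


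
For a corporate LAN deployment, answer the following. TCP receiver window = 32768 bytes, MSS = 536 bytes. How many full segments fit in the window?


Given: RWND = 32768 bytes, MSS = 536 bytes
Full segments = floor(RWND / MSS)
Full segments = floor(32768 / 536)
Full segments = floor(61.1343) = 61

61


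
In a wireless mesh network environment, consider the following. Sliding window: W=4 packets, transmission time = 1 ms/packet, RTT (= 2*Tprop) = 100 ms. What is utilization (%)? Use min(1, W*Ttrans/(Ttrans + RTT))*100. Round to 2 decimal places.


Given: W = 4, Ttrans = 1 ms, RTT = 100 ms (= 2 * Tprop, Tprop = 50 ms)
Cycle time = Ttrans + RTT = 1 + 100 = 101 ms (first packet sent until its ACK returns)
W * Ttrans = 4 * 1 = 4 ms of sending per cycle
W * Ttrans / (Ttrans + RTT) = 4 / 101 = 0.039604
U = min(1, 0.039604) = 0.039604
U% = 3.96%

3.96


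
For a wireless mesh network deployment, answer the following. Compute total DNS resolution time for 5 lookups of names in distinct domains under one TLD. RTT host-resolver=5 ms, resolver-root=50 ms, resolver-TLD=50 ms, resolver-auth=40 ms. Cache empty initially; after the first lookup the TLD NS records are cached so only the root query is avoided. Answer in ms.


Lookup 1 (cold cache): local + root + TLD + auth = 5 + 50 + 50 + 40 = 145 ms
Lookups 2..5 (TLD NS cached -> skip root; new domain -> still ask TLD and auth): local + TLD + auth = 5 + 50 + 40 = 95 ms each
Remaining 4 lookups: 4 * 95 = 380 ms
Total = 145 + 380 = 525 ms

525


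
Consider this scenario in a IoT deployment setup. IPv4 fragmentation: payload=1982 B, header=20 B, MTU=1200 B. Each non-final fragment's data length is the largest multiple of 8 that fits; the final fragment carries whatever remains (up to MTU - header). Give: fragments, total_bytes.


Max data per non-final fragment = floor((MTU - header)/8)*8 = floor((1200 - 20)/8)*8 = floor(1180/8)*8 = 1176 B
Final fragment needs no 8-byte alignment: it can carry up to MTU - header = 1180 B
Non-final fragments needed = ceil((payload - 1180) / 1176) = ceil(802/1176) = ceil(0.6820) = 1
Number of fragments = 1 + 1 = 2
Fragment sizes (data): 1 * 1176 B + 806 B (last, 806 <= 1180 OK)
Total bytes sent = payload + n_frags * header = 1982 + 2*20 = 1982 + 40 = 2022 B

2, 2022


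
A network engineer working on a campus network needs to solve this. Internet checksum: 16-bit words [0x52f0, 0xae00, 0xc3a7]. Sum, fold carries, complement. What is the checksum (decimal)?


Given words: [0x52f0, 0xae00, 0xc3a7]
Step 1: Sum all words
Raw sum = 21232 + 44544 + 50087 = 115863
Step 2: Fold carry: (50327 + 1) = 50328
One's complement = ~50328 & 0xFFFF = 15207

15207


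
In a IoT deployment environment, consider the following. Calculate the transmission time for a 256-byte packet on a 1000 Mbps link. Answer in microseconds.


Given: packet = 256 bytes, bandwidth = 1000 Mbps
Packet in bits = 256 * 8 = 2048 bits
Bandwidth = 1000 * 10^6 = 1000000000 bps
Time = 2048 / 1000000000 seconds
Time in us = 2048 * 10^6 / 1000000000 = 2.048

2.048


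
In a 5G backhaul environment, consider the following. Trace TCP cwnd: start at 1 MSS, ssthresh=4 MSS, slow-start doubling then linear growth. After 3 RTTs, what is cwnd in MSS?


RTT 0: cwnd = 1 MSS (initial)
RTT 1: cwnd = 2 MSS (slow start, doubled)
RTT 2: cwnd = 4 MSS (slow start, doubled)
RTT 3: cwnd = 5 MSS (congestion avoidance, +1)

5


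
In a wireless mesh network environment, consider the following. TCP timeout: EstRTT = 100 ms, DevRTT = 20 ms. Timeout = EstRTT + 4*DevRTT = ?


Given: EstRTT = 100 ms, DevRTT = 20 ms
Timeout = EstRTT + 4 * DevRTT
4 * DevRTT = 4 * 20 = 80
Timeout = 100 + 80 = 180 ms

180


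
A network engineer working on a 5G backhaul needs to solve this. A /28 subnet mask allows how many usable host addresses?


Given: subnet mask /28
Host bits = 32 - 28 = 4
Total addresses = 2^4 = 16
Usable hosts = 16 - 2 (network + broadcast) = 14

14


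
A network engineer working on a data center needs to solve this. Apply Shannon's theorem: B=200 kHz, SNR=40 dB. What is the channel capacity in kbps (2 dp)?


Given: B = 200 kHz, SNR = 40 dB
SNR linear = 10^(40/10) = 10000
1 + SNR = 10001
log2(10001) = 13.2878566418
C = 200 * 1000 * 13.2878566418 = 2657571.3284 bps
C = 2657.571328 kbps -> 2657.57 kbps (2 dp)

2657.57


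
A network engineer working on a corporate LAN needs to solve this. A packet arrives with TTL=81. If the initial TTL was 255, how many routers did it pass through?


Given: initial TTL = 255, received TTL = 81
Hops = initial TTL - received TTL
Hops = 255 - 81 = 174

174


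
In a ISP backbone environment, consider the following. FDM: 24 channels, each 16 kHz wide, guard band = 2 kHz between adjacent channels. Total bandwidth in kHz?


Given: 24 channels, 16 kHz each, guard = 2 kHz
Channel bandwidth = 24 * 16 = 384 kHz
Guard bands = 23 gaps * 2 kHz = 46 kHz
Total = 384 + 46 = 430 kHz

430


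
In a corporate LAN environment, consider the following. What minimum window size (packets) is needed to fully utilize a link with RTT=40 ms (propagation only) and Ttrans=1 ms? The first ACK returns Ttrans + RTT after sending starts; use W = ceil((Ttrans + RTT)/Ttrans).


Given: Ttrans = 1 ms, RTT = 40 ms (= 2 * Tprop, Tprop = 20 ms)
Time until first ACK returns = Ttrans + RTT = 1 + 40 = 41 ms
Need W * Ttrans >= Ttrans + RTT  ->  W >= (Ttrans + RTT) / Ttrans
(Ttrans + RTT) / Ttrans = 41 / 1 = 41
W_min = ceil(41) = 41

41


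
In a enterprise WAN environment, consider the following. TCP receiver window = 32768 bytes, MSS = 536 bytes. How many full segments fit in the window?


Given: RWND = 32768 bytes, MSS = 536 bytes
Full segments = floor(RWND / MSS)
Full segments = floor(32768 / 536)
Full segments = floor(61.1343) = 61

61


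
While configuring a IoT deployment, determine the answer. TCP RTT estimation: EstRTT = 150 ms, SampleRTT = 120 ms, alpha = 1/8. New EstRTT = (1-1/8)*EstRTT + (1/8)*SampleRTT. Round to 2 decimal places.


Given: EstRTT = 150 ms, SampleRTT = 120 ms, alpha = 1/8
New EstRTT = (1 - alpha) * EstRTT + alpha * SampleRTT
(7/8) * 150 = 131.25
(1/8) * 120 = 15
New EstRTT = 131.25 + 15 = 146.25 ms -> 146.25 ms (2 dp)

146.25


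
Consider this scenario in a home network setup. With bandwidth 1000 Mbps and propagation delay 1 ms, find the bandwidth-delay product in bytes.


Given: bandwidth = 1000 Mbps, delay = 1 ms
BDP in bits = 1000 * 10^6 * 1 / 1000
BDP in bits = 1000000
BDP in bytes = 1000000 / 8 = 125000

125000


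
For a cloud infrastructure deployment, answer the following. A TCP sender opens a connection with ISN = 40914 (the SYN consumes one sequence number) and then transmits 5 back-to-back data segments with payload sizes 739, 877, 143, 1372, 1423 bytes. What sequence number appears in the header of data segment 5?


The SYN occupies sequence number ISN = 40914, so the first data byte is ISN + 1 = 40915.
SEQ of data segment i = (ISN + 1) + sum of payload sizes of segments 1..i-1.
Segment 1: SEQ = 40915, payload = 739 bytes
Segment 2: SEQ = 41654, payload = 877 bytes
Segment 3: SEQ = 42531, payload = 143 bytes
Segment 4: SEQ = 42674, payload = 1372 bytes
Segment 5: SEQ = 44046, payload = 1423 bytes
SEQ of segment 5 = 40915 + 739 + 877 + 143 + 1372 = 44046

44046
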